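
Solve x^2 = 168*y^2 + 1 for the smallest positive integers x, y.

(x, y) = (13, 1)

First expand sqrt(168) as a continued fraction. With x_i = (sqrt(168) + m_i)/d_i and (m_0, d_0) = (0, 1): a_0 = floor(sqrt(168)) = 12, since 12^2 = 144 <= 168 < 169 = 13^2.
Iterate m_{i+1} = d_i*a_i - m_i, d_{i+1} = (168 - m_{i+1}^2)/d_i, a_{i+1} = floor((a_0 + m_{i+1})/d_{i+1}):
  m_1 = 1*12 - 0 = 12, d_1 = (168 - 12^2)/1 = 24/1 = 24, a_1 = floor((12 + 12)/24) = 1.
  m_2 = 24*1 - 12 = 12, d_2 = (168 - 12^2)/24 = 24/24 = 1, a_2 = floor((12 + 12)/1) = 24.
  m_3 = 1*24 - 12 = 12, d_3 = (168 - 12^2)/1 = 24/1 = 24: (m_3, d_3) = (m_1, d_1) = (12, 24), so from here the quotients repeat a_1, a_2; the period length is 2.
So sqrt(168) = [12; (1, 24)] with period length k = 2.
k is even, so the fundamental solution of x^2 - 168y^2 = 1 is (p_{k-1}, q_{k-1}) = (p_1, q_1); compute convergents through index 1.
Convergents (p_i = a_i*p_{i-1} + p_{i-2}, q_i = a_i*q_{i-1} + q_{i-2} with p_{-2}=0, p_{-1}=1, q_{-2}=1, q_{-1}=0):
  i=0: a_0=12, p_0 = 12*1 + 0 = 12, q_0 = 12*0 + 1 = 1.
  i=1: a_1=1, p_1 = 1*12 + 1 = 13, q_1 = 1*1 + 0 = 1.
Check: 13^2 - 168*1^2 = 169 - 168 = 1, so (x, y) = (13, 1) solves the equation, and by the theorem it is the least positive solution.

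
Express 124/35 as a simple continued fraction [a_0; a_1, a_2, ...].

[3; 1, 1, 5, 3]

Run the Euclidean algorithm on 124 and 35; the successive quotients are the partial quotients a_0, a_1, ... (each step inverts the fractional part left over by the previous one):
  124 = 3*35 + 19, so a_0 = 3.
  35 = 1*19 + 16, so a_1 = 1.
  19 = 1*16 + 3, so a_2 = 1.
  16 = 5*3 + 1, so a_3 = 5.
  3 = 3*1 + 0, so a_4 = 3.
The remainder reaches 0 after 5 divisions, so the expansion has 5 partial quotients, read off in order.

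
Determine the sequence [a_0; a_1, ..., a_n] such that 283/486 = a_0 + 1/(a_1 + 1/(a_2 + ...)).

[0; 1, 1, 2, 1, 1, 6, 6]

Run the Euclidean algorithm on 283 and 486; the successive quotients are the partial quotients a_0, a_1, ... (each step inverts the fractional part left over by the previous one):
  283 = 0*486 + 283, so a_0 = 0.
  486 = 1*283 + 203, so a_1 = 1.
  283 = 1*203 + 80, so a_2 = 1.
  203 = 2*80 + 43, so a_3 = 2.
  80 = 1*43 + 37, so a_4 = 1.
  43 = 1*37 + 6, so a_5 = 1.
  37 = 6*6 + 1, so a_6 = 6.
  6 = 6*1 + 0, so a_7 = 6.
The remainder reaches 0 after 8 divisions, so the expansion has 8 partial quotients, read off in order.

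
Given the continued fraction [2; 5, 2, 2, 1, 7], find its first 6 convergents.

2/1, 11/5, 24/11, 59/27, 83/38, 640/293

Using the convergent recurrence p_i = a_i*p_{i-1} + p_{i-2}, q_i = a_i*q_{i-1} + q_{i-2} with p_{-2}=0, p_{-1}=1, q_{-2}=1, q_{-1}=0:
  i=0: a_0=2, p_0 = 2*1 + 0 = 2, q_0 = 2*0 + 1 = 1.
  i=1: a_1=5, p_1 = 5*2 + 1 = 11, q_1 = 5*1 + 0 = 5.
  i=2: a_2=2, p_2 = 2*11 + 2 = 24, q_2 = 2*5 + 1 = 11.
  i=3: a_3=2, p_3 = 2*24 + 11 = 59, q_3 = 2*11 + 5 = 27.
  i=4: a_4=1, p_4 = 1*59 + 24 = 83, q_4 = 1*27 + 11 = 38.
  i=5: a_5=7, p_5 = 7*83 + 59 = 640, q_5 = 7*38 + 27 = 293.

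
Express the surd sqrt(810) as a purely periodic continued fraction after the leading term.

[28; (2, 5, 1, 4, 1, 5, 2, 56)]

Write x_i = (sqrt(810) + m_i)/d_i with (m_0, d_0) = (0, 1). a_0 = floor(sqrt(810)) = 28, since 28^2 = 784 <= 810 < 841 = 29^2.
Iterate m_{i+1} = d_i*a_i - m_i, d_{i+1} = (810 - m_{i+1}^2)/d_i, a_{i+1} = floor((a_0 + m_{i+1})/d_{i+1}):
  m_1 = 1*28 - 0 = 28, d_1 = (810 - 28^2)/1 = 26/1 = 26, a_1 = floor((28 + 28)/26) = 2.
  m_2 = 26*2 - 28 = 24, d_2 = (810 - 24^2)/26 = 234/26 = 9, a_2 = floor((28 + 24)/9) = 5.
  m_3 = 9*5 - 24 = 21, d_3 = (810 - 21^2)/9 = 369/9 = 41, a_3 = floor((28 + 21)/41) = 1.
  m_4 = 41*1 - 21 = 20, d_4 = (810 - 20^2)/41 = 410/41 = 10, a_4 = floor((28 + 20)/10) = 4.
  m_5 = 10*4 - 20 = 20, d_5 = (810 - 20^2)/10 = 410/10 = 41, a_5 = floor((28 + 20)/41) = 1.
  m_6 = 41*1 - 20 = 21, d_6 = (810 - 21^2)/41 = 369/41 = 9, a_6 = floor((28 + 21)/9) = 5.
  m_7 = 9*5 - 21 = 24, d_7 = (810 - 24^2)/9 = 234/9 = 26, a_7 = floor((28 + 24)/26) = 2.
  m_8 = 26*2 - 24 = 28, d_8 = (810 - 28^2)/26 = 26/26 = 1, a_8 = floor((28 + 28)/1) = 56.
  m_9 = 1*56 - 28 = 28, d_9 = (810 - 28^2)/1 = 26/1 = 26: (m_9, d_9) = (m_1, d_1) = (28, 26), so from here the quotients repeat a_1, ..., a_8; the period length is 8.
Hence the expansion of sqrt(810) is a_0 = 28 followed by the repeating block 2, 5, 1, 4, 1, 5, 2, 56 (period 8).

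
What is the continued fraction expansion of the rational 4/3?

[1; 3]

Run the Euclidean algorithm on 4 and 3; the successive quotients are the partial quotients a_0, a_1, ... (each step inverts the fractional part left over by the previous one):
  4 = 1*3 + 1, so a_0 = 1.
  3 = 3*1 + 0, so a_1 = 3.
The remainder reaches 0 after 2 divisions, so the expansion has 2 partial quotients, read off in order.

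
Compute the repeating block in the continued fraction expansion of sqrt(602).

[24; (1, 1, 6, 1, 1, 48)]

Write x_i = (sqrt(602) + m_i)/d_i with (m_0, d_0) = (0, 1). a_0 = floor(sqrt(602)) = 24, since 24^2 = 576 <= 602 < 625 = 25^2.
Iterate m_{i+1} = d_i*a_i - m_i, d_{i+1} = (602 - m_{i+1}^2)/d_i, a_{i+1} = floor((a_0 + m_{i+1})/d_{i+1}):
  m_1 = 1*24 - 0 = 24, d_1 = (602 - 24^2)/1 = 26/1 = 26, a_1 = floor((24 + 24)/26) = 1.
  m_2 = 26*1 - 24 = 2, d_2 = (602 - 2^2)/26 = 598/26 = 23, a_2 = floor((24 + 2)/23) = 1.
  m_3 = 23*1 - 2 = 21, d_3 = (602 - 21^2)/23 = 161/23 = 7, a_3 = floor((24 + 21)/7) = 6.
  m_4 = 7*6 - 21 = 21, d_4 = (602 - 21^2)/7 = 161/7 = 23, a_4 = floor((24 + 21)/23) = 1.
  m_5 = 23*1 - 21 = 2, d_5 = (602 - 2^2)/23 = 598/23 = 26, a_5 = floor((24 + 2)/26) = 1.
  m_6 = 26*1 - 2 = 24, d_6 = (602 - 24^2)/26 = 26/26 = 1, a_6 = floor((24 + 24)/1) = 48.
  m_7 = 1*48 - 24 = 24, d_7 = (602 - 24^2)/1 = 26/1 = 26: (m_7, d_7) = (m_1, d_1) = (24, 26), so from here the quotients repeat a_1, ..., a_6; the period length is 6.
Hence the expansion of sqrt(602) is a_0 = 24 followed by the repeating block 1, 1, 6, 1, 1, 48 (period 6).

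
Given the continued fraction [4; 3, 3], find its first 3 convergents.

4/1, 13/3, 43/10

Using the convergent recurrence p_i = a_i*p_{i-1} + p_{i-2}, q_i = a_i*q_{i-1} + q_{i-2} with p_{-2}=0, p_{-1}=1, q_{-2}=1, q_{-1}=0:
  i=0: a_0=4, p_0 = 4*1 + 0 = 4, q_0 = 4*0 + 1 = 1.
  i=1: a_1=3, p_1 = 3*4 + 1 = 13, q_1 = 3*1 + 0 = 3.
  i=2: a_2=3, p_2 = 3*13 + 4 = 43, q_2 = 3*3 + 1 = 10.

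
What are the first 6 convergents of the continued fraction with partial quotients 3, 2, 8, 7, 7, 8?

3/1, 7/2, 59/17, 420/121, 2999/864, 24412/7033

Using the convergent recurrence p_i = a_i*p_{i-1} + p_{i-2}, q_i = a_i*q_{i-1} + q_{i-2} with p_{-2}=0, p_{-1}=1, q_{-2}=1, q_{-1}=0:
  i=0: a_0=3, p_0 = 3*1 + 0 = 3, q_0 = 3*0 + 1 = 1.
  i=1: a_1=2, p_1 = 2*3 + 1 = 7, q_1 = 2*1 + 0 = 2.
  i=2: a_2=8, p_2 = 8*7 + 3 = 59, q_2 = 8*2 + 1 = 17.
  i=3: a_3=7, p_3 = 7*59 + 7 = 420, q_3 = 7*17 + 2 = 121.
  i=4: a_4=7, p_4 = 7*420 + 59 = 2999, q_4 = 7*121 + 17 = 864.
  i=5: a_5=8, p_5 = 8*2999 + 420 = 24412, q_5 = 8*864 + 121 = 7033.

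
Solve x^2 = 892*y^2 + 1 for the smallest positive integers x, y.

First expand sqrt(892) as a continued fraction. With x_i = (sqrt(892) + m_i)/d_i and (m_0, d_0) = (0, 1): a_0 = floor(sqrt(892)) = 29, since 29^2 = 841 <= 892 < 900 = 30^2.
Iterate m_{i+1} = d_i*a_i - m_i, d_{i+1} = (892 - m_{i+1}^2)/d_i, a_{i+1} = floor((a_0 + m_{i+1})/d_{i+1}):
  m_1 = 1*29 - 0 = 29, d_1 = (892 - 29^2)/1 = 51/1 = 51, a_1 = floor((29 + 29)/51) = 1.
  m_2 = 51*1 - 29 = 22, d_2 = (892 - 22^2)/51 = 408/51 = 8, a_2 = floor((29 + 22)/8) = 6.
  m_3 = 8*6 - 22 = 26, d_3 = (892 - 26^2)/8 = 216/8 = 27, a_3 = floor((29 + 26)/27) = 2.
  m_4 = 27*2 - 26 = 28, d_4 = (892 - 28^2)/27 = 108/27 = 4, a_4 = floor((29 + 28)/4) = 14.
  m_5 = 4*14 - 28 = 28, d_5 = (892 - 28^2)/4 = 108/4 = 27, a_5 = floor((29 + 28)/27) = 2.
  m_6 = 27*2 - 28 = 26, d_6 = (892 - 26^2)/27 = 216/27 = 8, a_6 = floor((29 + 26)/8) = 6.
  m_7 = 8*6 - 26 = 22, d_7 = (892 - 22^2)/8 = 408/8 = 51, a_7 = floor((29 + 22)/51) = 1.
  m_8 = 51*1 - 22 = 29, d_8 = (892 - 29^2)/51 = 51/51 = 1, a_8 = floor((29 + 29)/1) = 58.
  m_9 = 1*58 - 29 = 29, d_9 = (892 - 29^2)/1 = 51/1 = 51: (m_9, d_9) = (m_1, d_1) = (29, 51), so from here the quotients repeat a_1, ..., a_8; the period length is 8.
So sqrt(892) = [29; (1, 6, 2, 14, 2, 6, 1, 58)] with period length k = 8.
k is even, so the fundamental solution of x^2 - 892y^2 = 1 is (p_{k-1}, q_{k-1}) = (p_7, q_7); compute convergents through index 7.
Convergents (p_i = a_i*p_{i-1} + p_{i-2}, q_i = a_i*q_{i-1} + q_{i-2} with p_{-2}=0, p_{-1}=1, q_{-2}=1, q_{-1}=0):
  i=0: a_0=29, p_0 = 29*1 + 0 = 29, q_0 = 29*0 + 1 = 1.
  i=1: a_1=1, p_1 = 1*29 + 1 = 30, q_1 = 1*1 + 0 = 1.
  i=2: a_2=6, p_2 = 6*30 + 29 = 209, q_2 = 6*1 + 1 = 7.
  i=3: a_3=2, p_3 = 2*209 + 30 = 448, q_3 = 2*7 + 1 = 15.
  i=4: a_4=14, p_4 = 14*448 + 209 = 6481, q_4 = 14*15 + 7 = 217.
  i=5: a_5=2, p_5 = 2*6481 + 448 = 13410, q_5 = 2*217 + 15 = 449.
  i=6: a_6=6, p_6 = 6*13410 + 6481 = 86941, q_6 = 6*449 + 217 = 2911.
  i=7: a_7=1, p_7 = 1*86941 + 13410 = 100351, q_7 = 1*2911 + 449 = 3360.
Check: 100351^2 - 892*3360^2 = 10070323201 - 10070323200 = 1, so (x, y) = (100351, 3360) solves the equation, and by the theorem it is the least positive solution.

(x, y) = (100351, 3360)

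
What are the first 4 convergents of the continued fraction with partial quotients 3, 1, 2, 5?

Using the convergent recurrence p_i = a_i*p_{i-1} + p_{i-2}, q_i = a_i*q_{i-1} + q_{i-2} with p_{-2}=0, p_{-1}=1, q_{-2}=1, q_{-1}=0:
  i=0: a_0=3, p_0 = 3*1 + 0 = 3, q_0 = 3*0 + 1 = 1.
  i=1: a_1=1, p_1 = 1*3 + 1 = 4, q_1 = 1*1 + 0 = 1.
  i=2: a_2=2, p_2 = 2*4 + 3 = 11, q_2 = 2*1 + 1 = 3.
  i=3: a_3=5, p_3 = 5*11 + 4 = 59, q_3 = 5*3 + 1 = 16.

3/1, 4/1, 11/3, 59/16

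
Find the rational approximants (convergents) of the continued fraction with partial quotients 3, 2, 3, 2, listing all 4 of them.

Using the convergent recurrence p_i = a_i*p_{i-1} + p_{i-2}, q_i = a_i*q_{i-1} + q_{i-2} with p_{-2}=0, p_{-1}=1, q_{-2}=1, q_{-1}=0:
  i=0: a_0=3, p_0 = 3*1 + 0 = 3, q_0 = 3*0 + 1 = 1.
  i=1: a_1=2, p_1 = 2*3 + 1 = 7, q_1 = 2*1 + 0 = 2.
  i=2: a_2=3, p_2 = 3*7 + 3 = 24, q_2 = 3*2 + 1 = 7.
  i=3: a_3=2, p_3 = 2*24 + 7 = 55, q_3 = 2*7 + 2 = 16.

3/1, 7/2, 24/7, 55/16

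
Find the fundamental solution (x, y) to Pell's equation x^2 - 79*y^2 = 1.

First expand sqrt(79) as a continued fraction. With x_i = (sqrt(79) + m_i)/d_i and (m_0, d_0) = (0, 1): a_0 = floor(sqrt(79)) = 8, since 8^2 = 64 <= 79 < 81 = 9^2.
Iterate m_{i+1} = d_i*a_i - m_i, d_{i+1} = (79 - m_{i+1}^2)/d_i, a_{i+1} = floor((a_0 + m_{i+1})/d_{i+1}):
  m_1 = 1*8 - 0 = 8, d_1 = (79 - 8^2)/1 = 15/1 = 15, a_1 = floor((8 + 8)/15) = 1.
  m_2 = 15*1 - 8 = 7, d_2 = (79 - 7^2)/15 = 30/15 = 2, a_2 = floor((8 + 7)/2) = 7.
  m_3 = 2*7 - 7 = 7, d_3 = (79 - 7^2)/2 = 30/2 = 15, a_3 = floor((8 + 7)/15) = 1.
  m_4 = 15*1 - 7 = 8, d_4 = (79 - 8^2)/15 = 15/15 = 1, a_4 = floor((8 + 8)/1) = 16.
  m_5 = 1*16 - 8 = 8, d_5 = (79 - 8^2)/1 = 15/1 = 15: (m_5, d_5) = (m_1, d_1) = (8, 15), so from here the quotients repeat a_1, ..., a_4; the period length is 4.
So sqrt(79) = [8; (1, 7, 1, 16)] with period length k = 4.
k is even, so the fundamental solution of x^2 - 79y^2 = 1 is (p_{k-1}, q_{k-1}) = (p_3, q_3); compute convergents through index 3.
Convergents (p_i = a_i*p_{i-1} + p_{i-2}, q_i = a_i*q_{i-1} + q_{i-2} with p_{-2}=0, p_{-1}=1, q_{-2}=1, q_{-1}=0):
  i=0: a_0=8, p_0 = 8*1 + 0 = 8, q_0 = 8*0 + 1 = 1.
  i=1: a_1=1, p_1 = 1*8 + 1 = 9, q_1 = 1*1 + 0 = 1.
  i=2: a_2=7, p_2 = 7*9 + 8 = 71, q_2 = 7*1 + 1 = 8.
  i=3: a_3=1, p_3 = 1*71 + 9 = 80, q_3 = 1*8 + 1 = 9.
Check: 80^2 - 79*9^2 = 6400 - 6399 = 1, so (x, y) = (80, 9) solves the equation, and by the theorem it is the least positive solution.

(x, y) = (80, 9)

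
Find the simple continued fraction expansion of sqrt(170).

Write x_i = (sqrt(170) + m_i)/d_i with (m_0, d_0) = (0, 1). a_0 = floor(sqrt(170)) = 13, since 13^2 = 169 <= 170 < 196 = 14^2.
Iterate m_{i+1} = d_i*a_i - m_i, d_{i+1} = (170 - m_{i+1}^2)/d_i, a_{i+1} = floor((a_0 + m_{i+1})/d_{i+1}):
  m_1 = 1*13 - 0 = 13, d_1 = (170 - 13^2)/1 = 1/1 = 1, a_1 = floor((13 + 13)/1) = 26.
  m_2 = 1*26 - 13 = 13, d_2 = (170 - 13^2)/1 = 1/1 = 1: (m_2, d_2) = (m_1, d_1) = (13, 1), so from here the quotient a_1 repeats; the period length is 1.
Hence the expansion of sqrt(170) is a_0 = 13 followed by the repeating block 26 (period 1).

[13; (26)]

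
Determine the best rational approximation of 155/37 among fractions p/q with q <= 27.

Expand x = 155/37 as a continued fraction with the Euclidean algorithm:
  155 = 4*37 + 7, so a_0 = 4.
  37 = 5*7 + 2, so a_1 = 5.
  7 = 3*2 + 1, so a_2 = 3.
  2 = 2*1 + 0, so a_3 = 2.
so x = [4; 5, 3, 2].
Convergents (p_i = a_i*p_{i-1} + p_{i-2}, q_i = a_i*q_{i-1} + q_{i-2} with p_{-2}=0, p_{-1}=1, q_{-2}=1, q_{-1}=0), until the denominator exceeds 27:
  i=0: a_0=4, p_0 = 4*1 + 0 = 4, q_0 = 4*0 + 1 = 1.
  i=1: a_1=5, p_1 = 5*4 + 1 = 21, q_1 = 5*1 + 0 = 5.
  i=2: a_2=3, p_2 = 3*21 + 4 = 67, q_2 = 3*5 + 1 = 16.
  i=3: a_3=2, p_3 = 2*67 + 21 = 155, q_3 = 2*16 + 5 = 37.
q_3 = 37 > 27, so the last convergent with denominator <= 27 is p_2/q_2 = 67/16.
The closest fraction with denominator <= 27 is either p_2/q_2 or the intermediate fraction (k*p_2 + p_1)/(k*q_2 + q_1) with the largest k >= 1 whose denominator stays <= 27; these approach x as k grows, and every other convergent or intermediate fraction in range is farther away.
Largest k: floor((27 - q_1)/q_2) = floor((27 - 5)/16) = 1.
That gives (1*67 + 21)/(1*16 + 5) = 88/21.
Compare the errors: |x - 67/16| = |155*16 - 67*37|/(37*16) = 1/592, and |x - 88/21| = |155*21 - 88*37|/(37*21) = 1/777.
Cross-multiplying, 1*592 = 592 < 777 = 1*777, so 1/777 is smaller: the intermediate fraction 88/21 is closer to x than 67/16.

88/21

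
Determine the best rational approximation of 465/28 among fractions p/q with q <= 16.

Expand x = 465/28 as a continued fraction with the Euclidean algorithm:
  465 = 16*28 + 17, so a_0 = 16.
  28 = 1*17 + 11, so a_1 = 1.
  17 = 1*11 + 6, so a_2 = 1.
  11 = 1*6 + 5, so a_3 = 1.
  6 = 1*5 + 1, so a_4 = 1.
  5 = 5*1 + 0, so a_5 = 5.
so x = [16; 1, 1, 1, 1, 5].
Convergents (p_i = a_i*p_{i-1} + p_{i-2}, q_i = a_i*q_{i-1} + q_{i-2} with p_{-2}=0, p_{-1}=1, q_{-2}=1, q_{-1}=0), until the denominator exceeds 16:
  i=0: a_0=16, p_0 = 16*1 + 0 = 16, q_0 = 16*0 + 1 = 1.
  i=1: a_1=1, p_1 = 1*16 + 1 = 17, q_1 = 1*1 + 0 = 1.
  i=2: a_2=1, p_2 = 1*17 + 16 = 33, q_2 = 1*1 + 1 = 2.
  i=3: a_3=1, p_3 = 1*33 + 17 = 50, q_3 = 1*2 + 1 = 3.
  i=4: a_4=1, p_4 = 1*50 + 33 = 83, q_4 = 1*3 + 2 = 5.
  i=5: a_5=5, p_5 = 5*83 + 50 = 465, q_5 = 5*5 + 3 = 28.
q_5 = 28 > 16, so the last convergent with denominator <= 16 is p_4/q_4 = 83/5.
The closest fraction with denominator <= 16 is either p_4/q_4 or the intermediate fraction (k*p_4 + p_3)/(k*q_4 + q_3) with the largest k >= 1 whose denominator stays <= 16; these approach x as k grows, and every other convergent or intermediate fraction in range is farther away.
Largest k: floor((16 - q_3)/q_4) = floor((16 - 3)/5) = 2.
That gives (2*83 + 50)/(2*5 + 3) = 216/13.
Compare the errors: |x - 83/5| = |465*5 - 83*28|/(28*5) = 1/140, and |x - 216/13| = |465*13 - 216*28|/(28*13) = 3/364.
Cross-multiplying, 1*364 = 364 < 420 = 3*140, so 1/140 is smaller: the convergent 83/5 is closer to x than 216/13.

83/5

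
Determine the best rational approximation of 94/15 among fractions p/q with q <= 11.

69/11

Expand x = 94/15 as a continued fraction with the Euclidean algorithm:
  94 = 6*15 + 4, so a_0 = 6.
  15 = 3*4 + 3, so a_1 = 3.
  4 = 1*3 + 1, so a_2 = 1.
  3 = 3*1 + 0, so a_3 = 3.
so x = [6; 3, 1, 3].
Convergents (p_i = a_i*p_{i-1} + p_{i-2}, q_i = a_i*q_{i-1} + q_{i-2} with p_{-2}=0, p_{-1}=1, q_{-2}=1, q_{-1}=0), until the denominator exceeds 11:
  i=0: a_0=6, p_0 = 6*1 + 0 = 6, q_0 = 6*0 + 1 = 1.
  i=1: a_1=3, p_1 = 3*6 + 1 = 19, q_1 = 3*1 + 0 = 3.
  i=2: a_2=1, p_2 = 1*19 + 6 = 25, q_2 = 1*3 + 1 = 4.
  i=3: a_3=3, p_3 = 3*25 + 19 = 94, q_3 = 3*4 + 3 = 15.
q_3 = 15 > 11, so the last convergent with denominator <= 11 is p_2/q_2 = 25/4.
The closest fraction with denominator <= 11 is either p_2/q_2 or the intermediate fraction (k*p_2 + p_1)/(k*q_2 + q_1) with the largest k >= 1 whose denominator stays <= 11; these approach x as k grows, and every other convergent or intermediate fraction in range is farther away.
Largest k: floor((11 - q_1)/q_2) = floor((11 - 3)/4) = 2.
That gives (2*25 + 19)/(2*4 + 3) = 69/11.
Compare the errors: |x - 25/4| = |94*4 - 25*15|/(15*4) = 1/60, and |x - 69/11| = |94*11 - 69*15|/(15*11) = 1/165.
Cross-multiplying, 1*60 = 60 < 165 = 1*165, so 1/165 is smaller: the intermediate fraction 69/11 is closer to x than 25/4.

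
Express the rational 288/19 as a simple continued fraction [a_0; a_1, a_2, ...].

[15; 6, 3]

Run the Euclidean algorithm on 288 and 19; the successive quotients are the partial quotients a_0, a_1, ... (each step inverts the fractional part left over by the previous one):
  288 = 15*19 + 3, so a_0 = 15.
  19 = 6*3 + 1, so a_1 = 6.
  3 = 3*1 + 0, so a_2 = 3.
The remainder reaches 0 after 3 divisions, so the expansion has 3 partial quotients, read off in order.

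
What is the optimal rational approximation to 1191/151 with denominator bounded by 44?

347/44

Expand x = 1191/151 as a continued fraction with the Euclidean algorithm:
  1191 = 7*151 + 134, so a_0 = 7.
  151 = 1*134 + 17, so a_1 = 1.
  134 = 7*17 + 15, so a_2 = 7.
  17 = 1*15 + 2, so a_3 = 1.
  15 = 7*2 + 1, so a_4 = 7.
  2 = 2*1 + 0, so a_5 = 2.
so x = [7; 1, 7, 1, 7, 2].
Convergents (p_i = a_i*p_{i-1} + p_{i-2}, q_i = a_i*q_{i-1} + q_{i-2} with p_{-2}=0, p_{-1}=1, q_{-2}=1, q_{-1}=0), until the denominator exceeds 44:
  i=0: a_0=7, p_0 = 7*1 + 0 = 7, q_0 = 7*0 + 1 = 1.
  i=1: a_1=1, p_1 = 1*7 + 1 = 8, q_1 = 1*1 + 0 = 1.
  i=2: a_2=7, p_2 = 7*8 + 7 = 63, q_2 = 7*1 + 1 = 8.
  i=3: a_3=1, p_3 = 1*63 + 8 = 71, q_3 = 1*8 + 1 = 9.
  i=4: a_4=7, p_4 = 7*71 + 63 = 560, q_4 = 7*9 + 8 = 71.
q_4 = 71 > 44, so the last convergent with denominator <= 44 is p_3/q_3 = 71/9.
The closest fraction with denominator <= 44 is either p_3/q_3 or the intermediate fraction (k*p_3 + p_2)/(k*q_3 + q_2) with the largest k >= 1 whose denominator stays <= 44; these approach x as k grows, and every other convergent or intermediate fraction in range is farther away.
Largest k: floor((44 - q_2)/q_3) = floor((44 - 8)/9) = 4.
That gives (4*71 + 63)/(4*9 + 8) = 347/44.
Compare the errors: |x - 71/9| = |1191*9 - 71*151|/(151*9) = 2/1359, and |x - 347/44| = |1191*44 - 347*151|/(151*44) = 7/6644.
Cross-multiplying, 7*1359 = 9513 < 13288 = 2*6644, so 7/6644 is smaller: the intermediate fraction 347/44 is closer to x than 71/9.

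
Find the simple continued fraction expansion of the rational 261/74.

[3; 1, 1, 8, 1, 3]

Run the Euclidean algorithm on 261 and 74; the successive quotients are the partial quotients a_0, a_1, ... (each step inverts the fractional part left over by the previous one):
  261 = 3*74 + 39, so a_0 = 3.
  74 = 1*39 + 35, so a_1 = 1.
  39 = 1*35 + 4, so a_2 = 1.
  35 = 8*4 + 3, so a_3 = 8.
  4 = 1*3 + 1, so a_4 = 1.
  3 = 3*1 + 0, so a_5 = 3.
The remainder reaches 0 after 6 divisions, so the expansion has 6 partial quotients, read off in order.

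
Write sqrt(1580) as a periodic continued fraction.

Write x_i = (sqrt(1580) + m_i)/d_i with (m_0, d_0) = (0, 1). a_0 = floor(sqrt(1580)) = 39, since 39^2 = 1521 <= 1580 < 1600 = 40^2.
Iterate m_{i+1} = d_i*a_i - m_i, d_{i+1} = (1580 - m_{i+1}^2)/d_i, a_{i+1} = floor((a_0 + m_{i+1})/d_{i+1}):
  m_1 = 1*39 - 0 = 39, d_1 = (1580 - 39^2)/1 = 59/1 = 59, a_1 = floor((39 + 39)/59) = 1.
  m_2 = 59*1 - 39 = 20, d_2 = (1580 - 20^2)/59 = 1180/59 = 20, a_2 = floor((39 + 20)/20) = 2.
  m_3 = 20*2 - 20 = 20, d_3 = (1580 - 20^2)/20 = 1180/20 = 59, a_3 = floor((39 + 20)/59) = 1.
  m_4 = 59*1 - 20 = 39, d_4 = (1580 - 39^2)/59 = 59/59 = 1, a_4 = floor((39 + 39)/1) = 78.
  m_5 = 1*78 - 39 = 39, d_5 = (1580 - 39^2)/1 = 59/1 = 59: (m_5, d_5) = (m_1, d_1) = (39, 59), so from here the quotients repeat a_1, ..., a_4; the period length is 4.
Hence the expansion of sqrt(1580) is a_0 = 39 followed by the repeating block 1, 2, 1, 78 (period 4).

[39; (1, 2, 1, 78)]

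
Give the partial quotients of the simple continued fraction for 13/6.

Run the Euclidean algorithm on 13 and 6; the successive quotients are the partial quotients a_0, a_1, ... (each step inverts the fractional part left over by the previous one):
  13 = 2*6 + 1, so a_0 = 2.
  6 = 6*1 + 0, so a_1 = 6.
The remainder reaches 0 after 2 divisions, so the expansion has 2 partial quotients, read off in order.

[2; 6]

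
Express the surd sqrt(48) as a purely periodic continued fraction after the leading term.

[6; (1, 12)]

Write x_i = (sqrt(48) + m_i)/d_i with (m_0, d_0) = (0, 1). a_0 = floor(sqrt(48)) = 6, since 6^2 = 36 <= 48 < 49 = 7^2.
Iterate m_{i+1} = d_i*a_i - m_i, d_{i+1} = (48 - m_{i+1}^2)/d_i, a_{i+1} = floor((a_0 + m_{i+1})/d_{i+1}):
  m_1 = 1*6 - 0 = 6, d_1 = (48 - 6^2)/1 = 12/1 = 12, a_1 = floor((6 + 6)/12) = 1.
  m_2 = 12*1 - 6 = 6, d_2 = (48 - 6^2)/12 = 12/12 = 1, a_2 = floor((6 + 6)/1) = 12.
  m_3 = 1*12 - 6 = 6, d_3 = (48 - 6^2)/1 = 12/1 = 12: (m_3, d_3) = (m_1, d_1) = (6, 12), so from here the quotients repeat a_1, a_2; the period length is 2.
Hence the expansion of sqrt(48) is a_0 = 6 followed by the repeating block 1, 12 (period 2).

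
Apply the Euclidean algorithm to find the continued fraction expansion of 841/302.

[2; 1, 3, 1, 1, 1, 4, 1, 3]

Run the Euclidean algorithm on 841 and 302; the successive quotients are the partial quotients a_0, a_1, ... (each step inverts the fractional part left over by the previous one):
  841 = 2*302 + 237, so a_0 = 2.
  302 = 1*237 + 65, so a_1 = 1.
  237 = 3*65 + 42, so a_2 = 3.
  65 = 1*42 + 23, so a_3 = 1.
  42 = 1*23 + 19, so a_4 = 1.
  23 = 1*19 + 4, so a_5 = 1.
  19 = 4*4 + 3, so a_6 = 4.
  4 = 1*3 + 1, so a_7 = 1.
  3 = 3*1 + 0, so a_8 = 3.
The remainder reaches 0 after 9 divisions, so the expansion has 9 partial quotients, read off in order.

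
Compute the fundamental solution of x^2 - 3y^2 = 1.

First expand sqrt(3) as a continued fraction. With x_i = (sqrt(3) + m_i)/d_i and (m_0, d_0) = (0, 1): a_0 = floor(sqrt(3)) = 1, since 1^2 = 1 <= 3 < 4 = 2^2.
Iterate m_{i+1} = d_i*a_i - m_i, d_{i+1} = (3 - m_{i+1}^2)/d_i, a_{i+1} = floor((a_0 + m_{i+1})/d_{i+1}):
  m_1 = 1*1 - 0 = 1, d_1 = (3 - 1^2)/1 = 2/1 = 2, a_1 = floor((1 + 1)/2) = 1.
  m_2 = 2*1 - 1 = 1, d_2 = (3 - 1^2)/2 = 2/2 = 1, a_2 = floor((1 + 1)/1) = 2.
  m_3 = 1*2 - 1 = 1, d_3 = (3 - 1^2)/1 = 2/1 = 2: (m_3, d_3) = (m_1, d_1) = (1, 2), so from here the quotients repeat a_1, a_2; the period length is 2.
So sqrt(3) = [1; (1, 2)] with period length k = 2.
k is even, so the fundamental solution of x^2 - 3y^2 = 1 is (p_{k-1}, q_{k-1}) = (p_1, q_1); compute convergents through index 1.
Convergents (p_i = a_i*p_{i-1} + p_{i-2}, q_i = a_i*q_{i-1} + q_{i-2} with p_{-2}=0, p_{-1}=1, q_{-2}=1, q_{-1}=0):
  i=0: a_0=1, p_0 = 1*1 + 0 = 1, q_0 = 1*0 + 1 = 1.
  i=1: a_1=1, p_1 = 1*1 + 1 = 2, q_1 = 1*1 + 0 = 1.
Check: 2^2 - 3*1^2 = 4 - 3 = 1, so (x, y) = (2, 1) solves the equation, and by the theorem it is the least positive solution.

(x, y) = (2, 1)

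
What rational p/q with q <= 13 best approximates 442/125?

Expand x = 442/125 as a continued fraction with the Euclidean algorithm:
  442 = 3*125 + 67, so a_0 = 3.
  125 = 1*67 + 58, so a_1 = 1.
  67 = 1*58 + 9, so a_2 = 1.
  58 = 6*9 + 4, so a_3 = 6.
  9 = 2*4 + 1, so a_4 = 2.
  4 = 4*1 + 0, so a_5 = 4.
so x = [3; 1, 1, 6, 2, 4].
Convergents (p_i = a_i*p_{i-1} + p_{i-2}, q_i = a_i*q_{i-1} + q_{i-2} with p_{-2}=0, p_{-1}=1, q_{-2}=1, q_{-1}=0), until the denominator exceeds 13:
  i=0: a_0=3, p_0 = 3*1 + 0 = 3, q_0 = 3*0 + 1 = 1.
  i=1: a_1=1, p_1 = 1*3 + 1 = 4, q_1 = 1*1 + 0 = 1.
  i=2: a_2=1, p_2 = 1*4 + 3 = 7, q_2 = 1*1 + 1 = 2.
  i=3: a_3=6, p_3 = 6*7 + 4 = 46, q_3 = 6*2 + 1 = 13.
  i=4: a_4=2, p_4 = 2*46 + 7 = 99, q_4 = 2*13 + 2 = 28.
q_4 = 28 > 13, so the last convergent with denominator <= 13 is p_3/q_3 = 46/13.
The closest fraction with denominator <= 13 is either p_3/q_3 or the intermediate fraction (k*p_3 + p_2)/(k*q_3 + q_2) with the largest k >= 1 whose denominator stays <= 13; these approach x as k grows, and every other convergent or intermediate fraction in range is farther away.
Largest k: floor((13 - q_2)/q_3) = floor((13 - 2)/13) = 0.
Since k = 0, no intermediate fraction beyond p_3/q_3 has denominator <= 13, so the convergent 46/13 is the closest (its error is |442*13 - 46*125|/(125*13) = 4/1625).

46/13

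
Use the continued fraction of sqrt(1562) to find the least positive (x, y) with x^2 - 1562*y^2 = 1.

First expand sqrt(1562) as a continued fraction. With x_i = (sqrt(1562) + m_i)/d_i and (m_0, d_0) = (0, 1): a_0 = floor(sqrt(1562)) = 39, since 39^2 = 1521 <= 1562 < 1600 = 40^2.
Iterate m_{i+1} = d_i*a_i - m_i, d_{i+1} = (1562 - m_{i+1}^2)/d_i, a_{i+1} = floor((a_0 + m_{i+1})/d_{i+1}):
  m_1 = 1*39 - 0 = 39, d_1 = (1562 - 39^2)/1 = 41/1 = 41, a_1 = floor((39 + 39)/41) = 1.
  m_2 = 41*1 - 39 = 2, d_2 = (1562 - 2^2)/41 = 1558/41 = 38, a_2 = floor((39 + 2)/38) = 1.
  m_3 = 38*1 - 2 = 36, d_3 = (1562 - 36^2)/38 = 266/38 = 7, a_3 = floor((39 + 36)/7) = 10.
  m_4 = 7*10 - 36 = 34, d_4 = (1562 - 34^2)/7 = 406/7 = 58, a_4 = floor((39 + 34)/58) = 1.
  m_5 = 58*1 - 34 = 24, d_5 = (1562 - 24^2)/58 = 986/58 = 17, a_5 = floor((39 + 24)/17) = 3.
  m_6 = 17*3 - 24 = 27, d_6 = (1562 - 27^2)/17 = 833/17 = 49, a_6 = floor((39 + 27)/49) = 1.
  m_7 = 49*1 - 27 = 22, d_7 = (1562 - 22^2)/49 = 1078/49 = 22, a_7 = floor((39 + 22)/22) = 2.
  m_8 = 22*2 - 22 = 22, d_8 = (1562 - 22^2)/22 = 1078/22 = 49, a_8 = floor((39 + 22)/49) = 1.
  m_9 = 49*1 - 22 = 27, d_9 = (1562 - 27^2)/49 = 833/49 = 17, a_9 = floor((39 + 27)/17) = 3.
  m_10 = 17*3 - 27 = 24, d_10 = (1562 - 24^2)/17 = 986/17 = 58, a_10 = floor((39 + 24)/58) = 1.
  m_11 = 58*1 - 24 = 34, d_11 = (1562 - 34^2)/58 = 406/58 = 7, a_11 = floor((39 + 34)/7) = 10.
  m_12 = 7*10 - 34 = 36, d_12 = (1562 - 36^2)/7 = 266/7 = 38, a_12 = floor((39 + 36)/38) = 1.
  m_13 = 38*1 - 36 = 2, d_13 = (1562 - 2^2)/38 = 1558/38 = 41, a_13 = floor((39 + 2)/41) = 1.
  m_14 = 41*1 - 2 = 39, d_14 = (1562 - 39^2)/41 = 41/41 = 1, a_14 = floor((39 + 39)/1) = 78.
  m_15 = 1*78 - 39 = 39, d_15 = (1562 - 39^2)/1 = 41/1 = 41: (m_15, d_15) = (m_1, d_1) = (39, 41), so from here the quotients repeat a_1, ..., a_14; the period length is 14.
So sqrt(1562) = [39; (1, 1, 10, 1, 3, 1, 2, 1, 3, 1, 10, 1, 1, 78)] with period length k = 14.
k is even, so the fundamental solution of x^2 - 1562y^2 = 1 is (p_{k-1}, q_{k-1}) = (p_13, q_13); compute convergents through index 13.
Convergents (p_i = a_i*p_{i-1} + p_{i-2}, q_i = a_i*q_{i-1} + q_{i-2} with p_{-2}=0, p_{-1}=1, q_{-2}=1, q_{-1}=0):
  i=0: a_0=39, p_0 = 39*1 + 0 = 39, q_0 = 39*0 + 1 = 1.
  i=1: a_1=1, p_1 = 1*39 + 1 = 40, q_1 = 1*1 + 0 = 1.
  i=2: a_2=1, p_2 = 1*40 + 39 = 79, q_2 = 1*1 + 1 = 2.
  i=3: a_3=10, p_3 = 10*79 + 40 = 830, q_3 = 10*2 + 1 = 21.
  i=4: a_4=1, p_4 = 1*830 + 79 = 909, q_4 = 1*21 + 2 = 23.
  i=5: a_5=3, p_5 = 3*909 + 830 = 3557, q_5 = 3*23 + 21 = 90.
  i=6: a_6=1, p_6 = 1*3557 + 909 = 4466, q_6 = 1*90 + 23 = 113.
  i=7: a_7=2, p_7 = 2*4466 + 3557 = 12489, q_7 = 2*113 + 90 = 316.
  i=8: a_8=1, p_8 = 1*12489 + 4466 = 16955, q_8 = 1*316 + 113 = 429.
  i=9: a_9=3, p_9 = 3*16955 + 12489 = 63354, q_9 = 3*429 + 316 = 1603.
  i=10: a_10=1, p_10 = 1*63354 + 16955 = 80309, q_10 = 1*1603 + 429 = 2032.
  i=11: a_11=10, p_11 = 10*80309 + 63354 = 866444, q_11 = 10*2032 + 1603 = 21923.
  i=12: a_12=1, p_12 = 1*866444 + 80309 = 946753, q_12 = 1*21923 + 2032 = 23955.
  i=13: a_13=1, p_13 = 1*946753 + 866444 = 1813197, q_13 = 1*23955 + 21923 = 45878.
Check: 1813197^2 - 1562*45878^2 = 3287683360809 - 3287683360808 = 1, so (x, y) = (1813197, 45878) solves the equation, and by the theorem it is the least positive solution.

(x, y) = (1813197, 45878)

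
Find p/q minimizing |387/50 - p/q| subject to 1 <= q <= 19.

147/19

Expand x = 387/50 as a continued fraction with the Euclidean algorithm:
  387 = 7*50 + 37, so a_0 = 7.
  50 = 1*37 + 13, so a_1 = 1.
  37 = 2*13 + 11, so a_2 = 2.
  13 = 1*11 + 2, so a_3 = 1.
  11 = 5*2 + 1, so a_4 = 5.
  2 = 2*1 + 0, so a_5 = 2.
so x = [7; 1, 2, 1, 5, 2].
Convergents (p_i = a_i*p_{i-1} + p_{i-2}, q_i = a_i*q_{i-1} + q_{i-2} with p_{-2}=0, p_{-1}=1, q_{-2}=1, q_{-1}=0), until the denominator exceeds 19:
  i=0: a_0=7, p_0 = 7*1 + 0 = 7, q_0 = 7*0 + 1 = 1.
  i=1: a_1=1, p_1 = 1*7 + 1 = 8, q_1 = 1*1 + 0 = 1.
  i=2: a_2=2, p_2 = 2*8 + 7 = 23, q_2 = 2*1 + 1 = 3.
  i=3: a_3=1, p_3 = 1*23 + 8 = 31, q_3 = 1*3 + 1 = 4.
  i=4: a_4=5, p_4 = 5*31 + 23 = 178, q_4 = 5*4 + 3 = 23.
q_4 = 23 > 19, so the last convergent with denominator <= 19 is p_3/q_3 = 31/4.
The closest fraction with denominator <= 19 is either p_3/q_3 or the intermediate fraction (k*p_3 + p_2)/(k*q_3 + q_2) with the largest k >= 1 whose denominator stays <= 19; these approach x as k grows, and every other convergent or intermediate fraction in range is farther away.
Largest k: floor((19 - q_2)/q_3) = floor((19 - 3)/4) = 4.
That gives (4*31 + 23)/(4*4 + 3) = 147/19.
Compare the errors: |x - 31/4| = |387*4 - 31*50|/(50*4) = 2/200, and |x - 147/19| = |387*19 - 147*50|/(50*19) = 3/950.
Cross-multiplying, 3*200 = 600 < 1900 = 2*950, so 3/950 is smaller: the intermediate fraction 147/19 is closer to x than 31/4.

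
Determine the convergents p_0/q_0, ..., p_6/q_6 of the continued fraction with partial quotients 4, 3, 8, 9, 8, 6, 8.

4/1, 13/3, 108/25, 985/228, 7988/1849, 48913/11322, 399292/92425

Using the convergent recurrence p_i = a_i*p_{i-1} + p_{i-2}, q_i = a_i*q_{i-1} + q_{i-2} with p_{-2}=0, p_{-1}=1, q_{-2}=1, q_{-1}=0:
  i=0: a_0=4, p_0 = 4*1 + 0 = 4, q_0 = 4*0 + 1 = 1.
  i=1: a_1=3, p_1 = 3*4 + 1 = 13, q_1 = 3*1 + 0 = 3.
  i=2: a_2=8, p_2 = 8*13 + 4 = 108, q_2 = 8*3 + 1 = 25.
  i=3: a_3=9, p_3 = 9*108 + 13 = 985, q_3 = 9*25 + 3 = 228.
  i=4: a_4=8, p_4 = 8*985 + 108 = 7988, q_4 = 8*228 + 25 = 1849.
  i=5: a_5=6, p_5 = 6*7988 + 985 = 48913, q_5 = 6*1849 + 228 = 11322.
  i=6: a_6=8, p_6 = 8*48913 + 7988 = 399292, q_6 = 8*11322 + 1849 = 92425.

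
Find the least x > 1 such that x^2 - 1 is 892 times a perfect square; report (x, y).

(x, y) = (100351, 3360)

First expand sqrt(892) as a continued fraction. With x_i = (sqrt(892) + m_i)/d_i and (m_0, d_0) = (0, 1): a_0 = floor(sqrt(892)) = 29, since 29^2 = 841 <= 892 < 900 = 30^2.
Iterate m_{i+1} = d_i*a_i - m_i, d_{i+1} = (892 - m_{i+1}^2)/d_i, a_{i+1} = floor((a_0 + m_{i+1})/d_{i+1}):
  m_1 = 1*29 - 0 = 29, d_1 = (892 - 29^2)/1 = 51/1 = 51, a_1 = floor((29 + 29)/51) = 1.
  m_2 = 51*1 - 29 = 22, d_2 = (892 - 22^2)/51 = 408/51 = 8, a_2 = floor((29 + 22)/8) = 6.
  m_3 = 8*6 - 22 = 26, d_3 = (892 - 26^2)/8 = 216/8 = 27, a_3 = floor((29 + 26)/27) = 2.
  m_4 = 27*2 - 26 = 28, d_4 = (892 - 28^2)/27 = 108/27 = 4, a_4 = floor((29 + 28)/4) = 14.
  m_5 = 4*14 - 28 = 28, d_5 = (892 - 28^2)/4 = 108/4 = 27, a_5 = floor((29 + 28)/27) = 2.
  m_6 = 27*2 - 28 = 26, d_6 = (892 - 26^2)/27 = 216/27 = 8, a_6 = floor((29 + 26)/8) = 6.
  m_7 = 8*6 - 26 = 22, d_7 = (892 - 22^2)/8 = 408/8 = 51, a_7 = floor((29 + 22)/51) = 1.
  m_8 = 51*1 - 22 = 29, d_8 = (892 - 29^2)/51 = 51/51 = 1, a_8 = floor((29 + 29)/1) = 58.
  m_9 = 1*58 - 29 = 29, d_9 = (892 - 29^2)/1 = 51/1 = 51: (m_9, d_9) = (m_1, d_1) = (29, 51), so from here the quotients repeat a_1, ..., a_8; the period length is 8.
So sqrt(892) = [29; (1, 6, 2, 14, 2, 6, 1, 58)] with period length k = 8.
k is even, so the fundamental solution of x^2 - 892y^2 = 1 is (p_{k-1}, q_{k-1}) = (p_7, q_7); compute convergents through index 7.
Convergents (p_i = a_i*p_{i-1} + p_{i-2}, q_i = a_i*q_{i-1} + q_{i-2} with p_{-2}=0, p_{-1}=1, q_{-2}=1, q_{-1}=0):
  i=0: a_0=29, p_0 = 29*1 + 0 = 29, q_0 = 29*0 + 1 = 1.
  i=1: a_1=1, p_1 = 1*29 + 1 = 30, q_1 = 1*1 + 0 = 1.
  i=2: a_2=6, p_2 = 6*30 + 29 = 209, q_2 = 6*1 + 1 = 7.
  i=3: a_3=2, p_3 = 2*209 + 30 = 448, q_3 = 2*7 + 1 = 15.
  i=4: a_4=14, p_4 = 14*448 + 209 = 6481, q_4 = 14*15 + 7 = 217.
  i=5: a_5=2, p_5 = 2*6481 + 448 = 13410, q_5 = 2*217 + 15 = 449.
  i=6: a_6=6, p_6 = 6*13410 + 6481 = 86941, q_6 = 6*449 + 217 = 2911.
  i=7: a_7=1, p_7 = 1*86941 + 13410 = 100351, q_7 = 1*2911 + 449 = 3360.
Check: 100351^2 - 892*3360^2 = 10070323201 - 10070323200 = 1, so (x, y) = (100351, 3360) solves the equation, and by the theorem it is the least positive solution.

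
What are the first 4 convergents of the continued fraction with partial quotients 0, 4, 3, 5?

0/1, 1/4, 3/13, 16/69

Using the convergent recurrence p_i = a_i*p_{i-1} + p_{i-2}, q_i = a_i*q_{i-1} + q_{i-2} with p_{-2}=0, p_{-1}=1, q_{-2}=1, q_{-1}=0:
  i=0: a_0=0, p_0 = 0*1 + 0 = 0, q_0 = 0*0 + 1 = 1.
  i=1: a_1=4, p_1 = 4*0 + 1 = 1, q_1 = 4*1 + 0 = 4.
  i=2: a_2=3, p_2 = 3*1 + 0 = 3, q_2 = 3*4 + 1 = 13.
  i=3: a_3=5, p_3 = 5*3 + 1 = 16, q_3 = 5*13 + 4 = 69.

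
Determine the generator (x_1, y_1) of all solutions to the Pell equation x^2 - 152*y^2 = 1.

First expand sqrt(152) as a continued fraction. With x_i = (sqrt(152) + m_i)/d_i and (m_0, d_0) = (0, 1): a_0 = floor(sqrt(152)) = 12, since 12^2 = 144 <= 152 < 169 = 13^2.
Iterate m_{i+1} = d_i*a_i - m_i, d_{i+1} = (152 - m_{i+1}^2)/d_i, a_{i+1} = floor((a_0 + m_{i+1})/d_{i+1}):
  m_1 = 1*12 - 0 = 12, d_1 = (152 - 12^2)/1 = 8/1 = 8, a_1 = floor((12 + 12)/8) = 3.
  m_2 = 8*3 - 12 = 12, d_2 = (152 - 12^2)/8 = 8/8 = 1, a_2 = floor((12 + 12)/1) = 24.
  m_3 = 1*24 - 12 = 12, d_3 = (152 - 12^2)/1 = 8/1 = 8: (m_3, d_3) = (m_1, d_1) = (12, 8), so from here the quotients repeat a_1, a_2; the period length is 2.
So sqrt(152) = [12; (3, 24)] with period length k = 2.
k is even, so the fundamental solution of x^2 - 152y^2 = 1 is (p_{k-1}, q_{k-1}) = (p_1, q_1); compute convergents through index 1.
Convergents (p_i = a_i*p_{i-1} + p_{i-2}, q_i = a_i*q_{i-1} + q_{i-2} with p_{-2}=0, p_{-1}=1, q_{-2}=1, q_{-1}=0):
  i=0: a_0=12, p_0 = 12*1 + 0 = 12, q_0 = 12*0 + 1 = 1.
  i=1: a_1=3, p_1 = 3*12 + 1 = 37, q_1 = 3*1 + 0 = 3.
Check: 37^2 - 152*3^2 = 1369 - 1368 = 1, so (x, y) = (37, 3) solves the equation, and by the theorem it is the least positive solution.

(x, y) = (37, 3)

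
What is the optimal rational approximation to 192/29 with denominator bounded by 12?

Expand x = 192/29 as a continued fraction with the Euclidean algorithm:
  192 = 6*29 + 18, so a_0 = 6.
  29 = 1*18 + 11, so a_1 = 1.
  18 = 1*11 + 7, so a_2 = 1.
  11 = 1*7 + 4, so a_3 = 1.
  7 = 1*4 + 3, so a_4 = 1.
  4 = 1*3 + 1, so a_5 = 1.
  3 = 3*1 + 0, so a_6 = 3.
so x = [6; 1, 1, 1, 1, 1, 3].
Convergents (p_i = a_i*p_{i-1} + p_{i-2}, q_i = a_i*q_{i-1} + q_{i-2} with p_{-2}=0, p_{-1}=1, q_{-2}=1, q_{-1}=0), until the denominator exceeds 12:
  i=0: a_0=6, p_0 = 6*1 + 0 = 6, q_0 = 6*0 + 1 = 1.
  i=1: a_1=1, p_1 = 1*6 + 1 = 7, q_1 = 1*1 + 0 = 1.
  i=2: a_2=1, p_2 = 1*7 + 6 = 13, q_2 = 1*1 + 1 = 2.
  i=3: a_3=1, p_3 = 1*13 + 7 = 20, q_3 = 1*2 + 1 = 3.
  i=4: a_4=1, p_4 = 1*20 + 13 = 33, q_4 = 1*3 + 2 = 5.
  i=5: a_5=1, p_5 = 1*33 + 20 = 53, q_5 = 1*5 + 3 = 8.
  i=6: a_6=3, p_6 = 3*53 + 33 = 192, q_6 = 3*8 + 5 = 29.
q_6 = 29 > 12, so the last convergent with denominator <= 12 is p_5/q_5 = 53/8.
The closest fraction with denominator <= 12 is either p_5/q_5 or the intermediate fraction (k*p_5 + p_4)/(k*q_5 + q_4) with the largest k >= 1 whose denominator stays <= 12; these approach x as k grows, and every other convergent or intermediate fraction in range is farther away.
Largest k: floor((12 - q_4)/q_5) = floor((12 - 5)/8) = 0.
Since k = 0, no intermediate fraction beyond p_5/q_5 has denominator <= 12, so the convergent 53/8 is the closest (its error is |192*8 - 53*29|/(29*8) = 1/232).

53/8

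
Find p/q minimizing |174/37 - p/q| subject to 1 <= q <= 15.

Expand x = 174/37 as a continued fraction with the Euclidean algorithm:
  174 = 4*37 + 26, so a_0 = 4.
  37 = 1*26 + 11, so a_1 = 1.
  26 = 2*11 + 4, so a_2 = 2.
  11 = 2*4 + 3, so a_3 = 2.
  4 = 1*3 + 1, so a_4 = 1.
  3 = 3*1 + 0, so a_5 = 3.
so x = [4; 1, 2, 2, 1, 3].
Convergents (p_i = a_i*p_{i-1} + p_{i-2}, q_i = a_i*q_{i-1} + q_{i-2} with p_{-2}=0, p_{-1}=1, q_{-2}=1, q_{-1}=0), until the denominator exceeds 15:
  i=0: a_0=4, p_0 = 4*1 + 0 = 4, q_0 = 4*0 + 1 = 1.
  i=1: a_1=1, p_1 = 1*4 + 1 = 5, q_1 = 1*1 + 0 = 1.
  i=2: a_2=2, p_2 = 2*5 + 4 = 14, q_2 = 2*1 + 1 = 3.
  i=3: a_3=2, p_3 = 2*14 + 5 = 33, q_3 = 2*3 + 1 = 7.
  i=4: a_4=1, p_4 = 1*33 + 14 = 47, q_4 = 1*7 + 3 = 10.
  i=5: a_5=3, p_5 = 3*47 + 33 = 174, q_5 = 3*10 + 7 = 37.
q_5 = 37 > 15, so the last convergent with denominator <= 15 is p_4/q_4 = 47/10.
The closest fraction with denominator <= 15 is either p_4/q_4 or the intermediate fraction (k*p_4 + p_3)/(k*q_4 + q_3) with the largest k >= 1 whose denominator stays <= 15; these approach x as k grows, and every other convergent or intermediate fraction in range is farther away.
Largest k: floor((15 - q_3)/q_4) = floor((15 - 7)/10) = 0.
Since k = 0, no intermediate fraction beyond p_4/q_4 has denominator <= 15, so the convergent 47/10 is the closest (its error is |174*10 - 47*37|/(37*10) = 1/370).

47/10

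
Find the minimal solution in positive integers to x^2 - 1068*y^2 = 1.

First expand sqrt(1068) as a continued fraction. With x_i = (sqrt(1068) + m_i)/d_i and (m_0, d_0) = (0, 1): a_0 = floor(sqrt(1068)) = 32, since 32^2 = 1024 <= 1068 < 1089 = 33^2.
Iterate m_{i+1} = d_i*a_i - m_i, d_{i+1} = (1068 - m_{i+1}^2)/d_i, a_{i+1} = floor((a_0 + m_{i+1})/d_{i+1}):
  m_1 = 1*32 - 0 = 32, d_1 = (1068 - 32^2)/1 = 44/1 = 44, a_1 = floor((32 + 32)/44) = 1.
  m_2 = 44*1 - 32 = 12, d_2 = (1068 - 12^2)/44 = 924/44 = 21, a_2 = floor((32 + 12)/21) = 2.
  m_3 = 21*2 - 12 = 30, d_3 = (1068 - 30^2)/21 = 168/21 = 8, a_3 = floor((32 + 30)/8) = 7.
  m_4 = 8*7 - 30 = 26, d_4 = (1068 - 26^2)/8 = 392/8 = 49, a_4 = floor((32 + 26)/49) = 1.
  m_5 = 49*1 - 26 = 23, d_5 = (1068 - 23^2)/49 = 539/49 = 11, a_5 = floor((32 + 23)/11) = 5.
  m_6 = 11*5 - 23 = 32, d_6 = (1068 - 32^2)/11 = 44/11 = 4, a_6 = floor((32 + 32)/4) = 16.
  m_7 = 4*16 - 32 = 32, d_7 = (1068 - 32^2)/4 = 44/4 = 11, a_7 = floor((32 + 32)/11) = 5.
  m_8 = 11*5 - 32 = 23, d_8 = (1068 - 23^2)/11 = 539/11 = 49, a_8 = floor((32 + 23)/49) = 1.
  m_9 = 49*1 - 23 = 26, d_9 = (1068 - 26^2)/49 = 392/49 = 8, a_9 = floor((32 + 26)/8) = 7.
  m_10 = 8*7 - 26 = 30, d_10 = (1068 - 30^2)/8 = 168/8 = 21, a_10 = floor((32 + 30)/21) = 2.
  m_11 = 21*2 - 30 = 12, d_11 = (1068 - 12^2)/21 = 924/21 = 44, a_11 = floor((32 + 12)/44) = 1.
  m_12 = 44*1 - 12 = 32, d_12 = (1068 - 32^2)/44 = 44/44 = 1, a_12 = floor((32 + 32)/1) = 64.
  m_13 = 1*64 - 32 = 32, d_13 = (1068 - 32^2)/1 = 44/1 = 44: (m_13, d_13) = (m_1, d_1) = (32, 44), so from here the quotients repeat a_1, ..., a_12; the period length is 12.
So sqrt(1068) = [32; (1, 2, 7, 1, 5, 16, 5, 1, 7, 2, 1, 64)] with period length k = 12.
k is even, so the fundamental solution of x^2 - 1068y^2 = 1 is (p_{k-1}, q_{k-1}) = (p_11, q_11); compute convergents through index 11.
Convergents (p_i = a_i*p_{i-1} + p_{i-2}, q_i = a_i*q_{i-1} + q_{i-2} with p_{-2}=0, p_{-1}=1, q_{-2}=1, q_{-1}=0):
  i=0: a_0=32, p_0 = 32*1 + 0 = 32, q_0 = 32*0 + 1 = 1.
  i=1: a_1=1, p_1 = 1*32 + 1 = 33, q_1 = 1*1 + 0 = 1.
  i=2: a_2=2, p_2 = 2*33 + 32 = 98, q_2 = 2*1 + 1 = 3.
  i=3: a_3=7, p_3 = 7*98 + 33 = 719, q_3 = 7*3 + 1 = 22.
  i=4: a_4=1, p_4 = 1*719 + 98 = 817, q_4 = 1*22 + 3 = 25.
  i=5: a_5=5, p_5 = 5*817 + 719 = 4804, q_5 = 5*25 + 22 = 147.
  i=6: a_6=16, p_6 = 16*4804 + 817 = 77681, q_6 = 16*147 + 25 = 2377.
  i=7: a_7=5, p_7 = 5*77681 + 4804 = 393209, q_7 = 5*2377 + 147 = 12032.
  i=8: a_8=1, p_8 = 1*393209 + 77681 = 470890, q_8 = 1*12032 + 2377 = 14409.
  i=9: a_9=7, p_9 = 7*470890 + 393209 = 3689439, q_9 = 7*14409 + 12032 = 112895.
  i=10: a_10=2, p_10 = 2*3689439 + 470890 = 7849768, q_10 = 2*112895 + 14409 = 240199.
  i=11: a_11=1, p_11 = 1*7849768 + 3689439 = 11539207, q_11 = 1*240199 + 112895 = 353094.
Check: 11539207^2 - 1068*353094^2 = 133153298188849 - 133153298188848 = 1, so (x, y) = (11539207, 353094) solves the equation, and by the theorem it is the least positive solution.

(x, y) = (11539207, 353094)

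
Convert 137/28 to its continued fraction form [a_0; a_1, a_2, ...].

Run the Euclidean algorithm on 137 and 28; the successive quotients are the partial quotients a_0, a_1, ... (each step inverts the fractional part left over by the previous one):
  137 = 4*28 + 25, so a_0 = 4.
  28 = 1*25 + 3, so a_1 = 1.
  25 = 8*3 + 1, so a_2 = 8.
  3 = 3*1 + 0, so a_3 = 3.
The remainder reaches 0 after 4 divisions, so the expansion has 4 partial quotients, read off in order.

[4; 1, 8, 3]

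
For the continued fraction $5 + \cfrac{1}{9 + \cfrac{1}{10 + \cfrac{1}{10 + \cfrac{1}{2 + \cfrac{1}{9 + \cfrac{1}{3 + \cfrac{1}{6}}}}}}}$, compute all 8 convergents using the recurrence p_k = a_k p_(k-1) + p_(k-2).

5/1, 46/9, 465/91, 4696/919, 9857/1929, 93409/18280, 290084/56769, 1833913/358894

Using the convergent recurrence p_i = a_i*p_{i-1} + p_{i-2}, q_i = a_i*q_{i-1} + q_{i-2} with p_{-2}=0, p_{-1}=1, q_{-2}=1, q_{-1}=0:
  i=0: a_0=5, p_0 = 5*1 + 0 = 5, q_0 = 5*0 + 1 = 1.
  i=1: a_1=9, p_1 = 9*5 + 1 = 46, q_1 = 9*1 + 0 = 9.
  i=2: a_2=10, p_2 = 10*46 + 5 = 465, q_2 = 10*9 + 1 = 91.
  i=3: a_3=10, p_3 = 10*465 + 46 = 4696, q_3 = 10*91 + 9 = 919.
  i=4: a_4=2, p_4 = 2*4696 + 465 = 9857, q_4 = 2*919 + 91 = 1929.
  i=5: a_5=9, p_5 = 9*9857 + 4696 = 93409, q_5 = 9*1929 + 919 = 18280.
  i=6: a_6=3, p_6 = 3*93409 + 9857 = 290084, q_6 = 3*18280 + 1929 = 56769.
  i=7: a_7=6, p_7 = 6*290084 + 93409 = 1833913, q_7 = 6*56769 + 18280 = 358894.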